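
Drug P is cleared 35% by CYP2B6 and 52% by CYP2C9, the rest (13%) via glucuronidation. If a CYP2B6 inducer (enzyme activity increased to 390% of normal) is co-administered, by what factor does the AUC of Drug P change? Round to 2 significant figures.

0.50

The CYP2B6 pathway (35% of clearance) increases to 3.9× activity: 0.35 × 3.9 = 1.365.
CYP2C9 (52%) and the residual 13% are unaffected.
CL_new/CL_old = 1.365 + 0.52 + 0.13 = 2.015.
AUC is inversely proportional to clearance, so the fold-change is 1 / 2.015 = 0.50.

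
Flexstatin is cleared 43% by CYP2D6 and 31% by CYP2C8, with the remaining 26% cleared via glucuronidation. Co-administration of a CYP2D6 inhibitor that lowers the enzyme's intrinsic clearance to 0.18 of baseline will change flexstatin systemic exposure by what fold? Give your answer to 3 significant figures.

The CYP2D6 pathway (43% of clearance) drops to 0.18× activity: 0.43 × 0.18 = 0.0774.
CYP2C8 (31%) and the residual 26% are unaffected.
CL_new/CL_old = 0.0774 + 0.31 + 0.26 = 0.6474.
Systemic exposure ratio = CL_old/CL_new = 1 / 0.6474 = 1.54.

1.54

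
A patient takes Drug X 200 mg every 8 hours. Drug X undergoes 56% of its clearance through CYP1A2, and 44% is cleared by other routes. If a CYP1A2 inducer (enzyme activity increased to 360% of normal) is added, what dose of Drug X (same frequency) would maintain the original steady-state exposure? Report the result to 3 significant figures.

491 mg

The CYP1A2 pathway (56% of clearance) rises to 3.6× activity: 0.56 × 3.6 = 2.016.
Non-CYP routes (44%) are unchanged.
CL_new/CL_old = 2.016 + 0.44 = 2.456.
To maintain the same steady-state level, dose must scale with clearance: new dose = 200 × 2.456 = 491 mg.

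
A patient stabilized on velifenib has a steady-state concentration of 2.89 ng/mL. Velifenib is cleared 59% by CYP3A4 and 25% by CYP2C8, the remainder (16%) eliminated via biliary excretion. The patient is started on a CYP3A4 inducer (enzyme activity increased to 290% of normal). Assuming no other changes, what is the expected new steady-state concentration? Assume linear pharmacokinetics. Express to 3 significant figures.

The CYP3A4 pathway (59% of clearance) rises to 2.9× activity: 0.59 × 2.9 = 1.711.
CYP2C8 (25%) and the residual 16% are unaffected.
CL_new/CL_old = 1.711 + 0.25 + 0.16 = 2.121.
Steady-state concentration ∝ 1/CL, so new value = 2.89 / 2.121 = 1.36 ng/mL.

1.36 ng/mL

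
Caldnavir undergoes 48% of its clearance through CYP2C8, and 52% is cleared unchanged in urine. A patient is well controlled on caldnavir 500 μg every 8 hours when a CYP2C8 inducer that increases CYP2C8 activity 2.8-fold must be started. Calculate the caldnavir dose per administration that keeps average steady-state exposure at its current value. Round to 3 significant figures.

932 μg

The CYP2C8 pathway (48% of clearance) rises to 2.8× activity: 0.48 × 2.8 = 1.344.
Non-CYP routes (52%) are unchanged.
Relative clearance = 1.344 + 0.52 = 1.864.
Css,avg = (dose rate)/CL, so holding Css fixed requires dose ∝ CL: 500 × 1.864 = 932 μg.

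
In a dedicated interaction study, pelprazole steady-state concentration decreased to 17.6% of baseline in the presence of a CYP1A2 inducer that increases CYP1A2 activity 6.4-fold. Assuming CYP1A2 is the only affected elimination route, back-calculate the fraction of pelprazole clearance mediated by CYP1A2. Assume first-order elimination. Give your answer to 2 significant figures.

0.87

Let fm be the CYP1A2 fraction. New clearance relative to baseline = fm × 6.4 + (1 − fm).
Steady-state concentration ratio = 1 / (new CL fraction), so new CL fraction = 1 / 0.176 = 5.682.
fm × 6.4 + 1 − fm = 5.682  ⇒  fm × (6.4 − 1) = 4.682  ⇒  fm = 0.87.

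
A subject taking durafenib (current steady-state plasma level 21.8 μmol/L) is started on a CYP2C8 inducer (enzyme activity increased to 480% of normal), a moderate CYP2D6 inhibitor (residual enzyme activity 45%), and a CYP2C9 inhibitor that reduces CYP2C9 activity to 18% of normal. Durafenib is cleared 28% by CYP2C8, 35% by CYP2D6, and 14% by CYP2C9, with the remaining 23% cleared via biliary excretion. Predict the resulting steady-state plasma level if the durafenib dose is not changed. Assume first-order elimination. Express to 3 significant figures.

12.4 μmol/L

The CYP2C8 pathway (28% of clearance) is boosted to 4.8× activity: 0.28 × 4.8 = 1.344.
The CYP2D6 pathway (35% of clearance) falls to 0.45× activity: 0.35 × 0.45 = 0.1575.
The CYP2C9 pathway (14% of clearance) is reduced to 0.18× activity: 0.14 × 0.18 = 0.0252.
Non-CYP routes (23%) are unchanged.
Relative clearance = 1.344 + 0.1575 + 0.0252 + 0.23 = 1.7567.
Dividing the baseline by the relative clearance: 21.8 / 1.7567 = 12.4 μmol/L.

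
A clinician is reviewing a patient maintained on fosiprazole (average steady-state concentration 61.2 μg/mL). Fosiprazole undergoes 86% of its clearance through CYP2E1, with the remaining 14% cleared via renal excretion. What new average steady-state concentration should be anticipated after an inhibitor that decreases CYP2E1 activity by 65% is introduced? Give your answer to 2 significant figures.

The CYP2E1 pathway (86% of clearance) falls to 0.35× activity: 0.86 × 0.35 = 0.301.
Non-CYP routes (14%) are unchanged.
Relative clearance = 0.301 + 0.14 = 0.441.
New average steady-state concentration = baseline ÷ relative clearance = 61.2 / 0.441 = 1.4 × 10² μg/mL.

1.4 × 10² μg/mL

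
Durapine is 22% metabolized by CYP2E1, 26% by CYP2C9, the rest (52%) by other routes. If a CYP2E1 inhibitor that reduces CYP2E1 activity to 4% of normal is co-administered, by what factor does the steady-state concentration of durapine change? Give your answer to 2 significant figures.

The CYP2E1 pathway (22% of clearance) is reduced to 0.04× activity: 0.22 × 0.04 = 0.0088.
CYP2C9 (26%) and the residual 52% are unaffected.
Relative clearance = 0.0088 + 0.26 + 0.52 = 0.7888.
Steady-state concentration ratio = CL_old/CL_new = 1 / 0.7888 = 1.3.

1.3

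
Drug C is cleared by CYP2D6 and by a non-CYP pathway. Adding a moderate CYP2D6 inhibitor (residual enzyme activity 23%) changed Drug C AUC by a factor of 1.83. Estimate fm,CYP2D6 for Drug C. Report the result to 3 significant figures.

0.589

CL'/CL = 1 / 1.83 = 0.5464
0.23·fm + (1 − fm) = 0.5464
fm = (0.5464 − 1) / (0.23 − 1) = 0.589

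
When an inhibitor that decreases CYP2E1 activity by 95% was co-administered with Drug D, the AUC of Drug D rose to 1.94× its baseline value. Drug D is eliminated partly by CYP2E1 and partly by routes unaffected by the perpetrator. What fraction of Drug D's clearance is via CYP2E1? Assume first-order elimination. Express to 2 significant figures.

0.51

Let fm be the CYP2E1 fraction. New clearance relative to baseline = fm × 0.05 + (1 − fm).
AUC ratio = 1 / (new CL fraction), so new CL fraction = 1 / 1.94 = 0.5155.
fm × 0.05 + 1 − fm = 0.5155  ⇒  fm × (0.05 − 1) = −0.4845  ⇒  fm = 0.51.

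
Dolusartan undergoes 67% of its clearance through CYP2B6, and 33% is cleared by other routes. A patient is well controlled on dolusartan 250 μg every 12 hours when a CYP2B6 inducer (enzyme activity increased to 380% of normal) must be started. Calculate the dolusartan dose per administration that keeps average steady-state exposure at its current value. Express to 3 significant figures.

719 μg

The CYP2B6 pathway (67% of clearance) is boosted to 3.8× activity: 0.67 × 3.8 = 2.546.
Non-CYP routes (33%) are unchanged.
CL_new/CL_old = 2.546 + 0.33 = 2.876.
Css,avg = (dose rate)/CL, so holding Css fixed requires dose ∝ CL: 250 × 2.876 = 719 μg.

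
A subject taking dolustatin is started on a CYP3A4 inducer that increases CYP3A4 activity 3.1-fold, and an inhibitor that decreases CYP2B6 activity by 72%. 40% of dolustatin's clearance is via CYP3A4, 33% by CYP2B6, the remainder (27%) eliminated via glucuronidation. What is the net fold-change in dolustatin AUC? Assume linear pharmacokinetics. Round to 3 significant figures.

0.624

CYP3A4: 0.4 × 3.1 = 1.24
CYP2B6: 0.33 × 0.28 = 0.0924
Other: 0.27 (unchanged)
New clearance relative to baseline: 1.24 + 0.0924 + 0.27 = 1.6024.
Net AUC ratio = 1 / 1.6024 = 0.624.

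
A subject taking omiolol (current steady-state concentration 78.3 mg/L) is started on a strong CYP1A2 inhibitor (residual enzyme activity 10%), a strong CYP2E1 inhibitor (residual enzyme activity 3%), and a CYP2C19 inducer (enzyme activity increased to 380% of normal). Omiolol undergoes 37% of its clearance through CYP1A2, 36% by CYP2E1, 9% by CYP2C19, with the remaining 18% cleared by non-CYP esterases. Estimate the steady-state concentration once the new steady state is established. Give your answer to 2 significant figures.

The CYP1A2 pathway (37% of clearance) drops to 0.1× activity: 0.37 × 0.1 = 0.037.
The CYP2E1 pathway (36% of clearance) is reduced to 0.03× activity: 0.36 × 0.03 = 0.0108.
The CYP2C19 pathway (9% of clearance) increases to 3.8× activity: 0.09 × 3.8 = 0.342.
The remaining 18% of clearance is unaffected.
New clearance relative to baseline: 0.037 + 0.0108 + 0.342 + 0.18 = 0.5698.
Steady-state concentration ∝ 1/CL: new value = 78.3 / 0.5698 = 1.4 × 10² mg/L.

1.4 × 10² mg/L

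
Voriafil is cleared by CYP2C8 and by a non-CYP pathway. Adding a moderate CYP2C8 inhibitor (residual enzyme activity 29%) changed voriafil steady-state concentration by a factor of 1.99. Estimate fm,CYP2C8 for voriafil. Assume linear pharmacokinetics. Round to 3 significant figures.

0.701

Let x = fm,CYP2C8. Because steady-state concentration ∝ 1/CL, relative clearance fell to 1/1.99 = 0.5025.
Setting x·0.29 + (1 − x) = 0.5025 and solving: x = (0.5025 − 1)/(0.29 − 1) = 0.701.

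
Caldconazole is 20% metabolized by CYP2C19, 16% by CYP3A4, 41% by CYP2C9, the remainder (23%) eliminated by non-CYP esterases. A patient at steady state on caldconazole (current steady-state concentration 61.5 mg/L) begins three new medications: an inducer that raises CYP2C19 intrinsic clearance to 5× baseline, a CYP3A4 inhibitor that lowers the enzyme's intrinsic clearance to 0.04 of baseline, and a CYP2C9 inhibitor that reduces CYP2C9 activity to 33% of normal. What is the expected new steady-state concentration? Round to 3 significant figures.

44.8 mg/L

CYP2C19: 0.2 × 5 = 1
CYP3A4: 0.16 × 0.04 = 0.0064
CYP2C9: 0.41 × 0.33 = 0.1353
Other: 0.23 (unchanged)
New clearance relative to baseline: 1 + 0.0064 + 0.1353 + 0.23 = 1.3717.
New steady-state concentration = 61.5 / 1.3717 = 44.8 mg/L (concentration scales inversely with clearance).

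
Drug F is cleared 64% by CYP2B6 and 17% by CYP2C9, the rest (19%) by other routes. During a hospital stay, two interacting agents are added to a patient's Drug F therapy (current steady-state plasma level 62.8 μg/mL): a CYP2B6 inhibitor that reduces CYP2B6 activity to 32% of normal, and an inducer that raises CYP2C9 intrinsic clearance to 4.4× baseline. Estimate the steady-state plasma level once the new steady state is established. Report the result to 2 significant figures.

55 μg/mL

CYP2B6: 0.64 × 0.32 = 0.2048
CYP2C9: 0.17 × 4.4 = 0.748
Other: 0.19 (unchanged)
New clearance relative to baseline: 0.2048 + 0.748 + 0.19 = 1.1428.
New steady-state plasma level = 62.8 / 1.1428 = 55 μg/mL (concentration scales inversely with clearance).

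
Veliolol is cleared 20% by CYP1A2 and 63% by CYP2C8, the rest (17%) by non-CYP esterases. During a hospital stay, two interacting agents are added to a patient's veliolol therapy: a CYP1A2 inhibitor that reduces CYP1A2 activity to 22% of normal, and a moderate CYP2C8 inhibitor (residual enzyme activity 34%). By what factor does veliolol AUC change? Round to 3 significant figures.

The CYP1A2 pathway (20% of clearance) is reduced to 0.22× activity: 0.2 × 0.22 = 0.044.
The CYP2C8 pathway (63% of clearance) drops to 0.34× activity: 0.63 × 0.34 = 0.2142.
The remaining 17% of clearance is unaffected.
Relative clearance = 0.044 + 0.2142 + 0.17 = 0.4282.
Net AUC ratio = 1 / 0.4282 = 2.34.

2.34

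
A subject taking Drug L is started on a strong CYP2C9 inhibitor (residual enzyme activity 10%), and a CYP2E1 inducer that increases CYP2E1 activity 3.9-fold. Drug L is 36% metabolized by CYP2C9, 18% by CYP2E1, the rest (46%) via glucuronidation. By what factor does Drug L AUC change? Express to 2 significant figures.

0.83

The CYP2C9 pathway (36% of clearance) drops to 0.1× activity: 0.36 × 0.1 = 0.036.
The CYP2E1 pathway (18% of clearance) increases to 3.9× activity: 0.18 × 3.9 = 0.702.
The remaining 46% of clearance is unaffected.
New clearance relative to baseline: 0.036 + 0.702 + 0.46 = 1.198.
AUC ∝ 1/CL: fold-change = 1 / 1.198 = 0.83.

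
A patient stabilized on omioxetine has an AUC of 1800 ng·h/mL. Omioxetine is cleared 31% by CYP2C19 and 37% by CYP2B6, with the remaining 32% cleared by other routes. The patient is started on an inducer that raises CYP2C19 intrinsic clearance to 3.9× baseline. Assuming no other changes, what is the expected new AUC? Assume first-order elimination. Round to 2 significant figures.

9.5 × 10² ng·h/mL

CYP2C19: 0.31 × 3.9 = 1.209
CYP2B6: 0.37 (unchanged)
Other: 0.32 (unchanged)
CL_new/CL_old = 1.209 + 0.37 + 0.32 = 1.899.
New AUC = baseline ÷ relative clearance = 1800 / 1.899 = 9.5 × 10² ng·h/mL.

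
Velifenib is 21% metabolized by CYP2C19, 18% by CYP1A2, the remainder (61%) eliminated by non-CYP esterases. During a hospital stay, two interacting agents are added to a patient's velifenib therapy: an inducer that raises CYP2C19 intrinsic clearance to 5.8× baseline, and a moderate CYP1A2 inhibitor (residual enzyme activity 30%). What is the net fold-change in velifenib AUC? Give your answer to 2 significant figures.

0.53

CYP2C19: 0.21 × 5.8 = 1.218
CYP1A2: 0.18 × 0.3 = 0.054
Other: 0.61 (unchanged)
New clearance relative to baseline: 1.218 + 0.054 + 0.61 = 1.882.
Because AUC varies inversely with clearance, the combined effect is 1 / 1.882 = 0.53.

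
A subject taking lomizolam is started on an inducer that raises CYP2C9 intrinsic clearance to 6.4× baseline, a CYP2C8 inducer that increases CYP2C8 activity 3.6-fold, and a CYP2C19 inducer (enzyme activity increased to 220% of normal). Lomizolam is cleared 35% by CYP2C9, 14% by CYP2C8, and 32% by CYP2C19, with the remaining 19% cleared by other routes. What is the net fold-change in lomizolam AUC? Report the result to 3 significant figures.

The CYP2C9 pathway (35% of clearance) increases to 6.4× activity: 0.35 × 6.4 = 2.24.
The CYP2C8 pathway (14% of clearance) rises to 3.6× activity: 0.14 × 3.6 = 0.504.
The CYP2C19 pathway (32% of clearance) is boosted to 2.2× activity: 0.32 × 2.2 = 0.704.
Non-CYP routes (19%) are unchanged.
Relative clearance = 2.24 + 0.504 + 0.704 + 0.19 = 3.638.
Because AUC varies inversely with clearance, the combined effect is 1 / 3.638 = 0.275.

0.275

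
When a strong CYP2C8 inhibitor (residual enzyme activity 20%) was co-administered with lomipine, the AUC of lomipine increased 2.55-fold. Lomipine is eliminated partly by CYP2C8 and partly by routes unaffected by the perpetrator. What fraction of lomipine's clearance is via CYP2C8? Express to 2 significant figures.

CL'/CL = 1 / 2.55 = 0.3922
0.2·fm + (1 − fm) = 0.3922
fm = (0.3922 − 1) / (0.2 − 1) = 0.76

0.76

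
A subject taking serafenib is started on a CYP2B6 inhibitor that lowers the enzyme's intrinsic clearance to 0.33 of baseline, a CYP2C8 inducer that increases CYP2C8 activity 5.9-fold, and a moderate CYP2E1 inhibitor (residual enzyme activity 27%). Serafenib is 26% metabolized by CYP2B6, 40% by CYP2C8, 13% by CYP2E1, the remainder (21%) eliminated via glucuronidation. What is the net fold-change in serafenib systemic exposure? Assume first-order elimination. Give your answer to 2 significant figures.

0.37

The CYP2B6 pathway (26% of clearance) is reduced to 0.33× activity: 0.26 × 0.33 = 0.0858.
The CYP2C8 pathway (40% of clearance) rises to 5.9× activity: 0.4 × 5.9 = 2.36.
The CYP2E1 pathway (13% of clearance) falls to 0.27× activity: 0.13 × 0.27 = 0.0351.
The remaining 21% of clearance is unaffected.
CL_new/CL_old = 0.0858 + 2.36 + 0.0351 + 0.21 = 2.6909.
Because systemic exposure varies inversely with clearance, the combined effect is 1 / 2.6909 = 0.37.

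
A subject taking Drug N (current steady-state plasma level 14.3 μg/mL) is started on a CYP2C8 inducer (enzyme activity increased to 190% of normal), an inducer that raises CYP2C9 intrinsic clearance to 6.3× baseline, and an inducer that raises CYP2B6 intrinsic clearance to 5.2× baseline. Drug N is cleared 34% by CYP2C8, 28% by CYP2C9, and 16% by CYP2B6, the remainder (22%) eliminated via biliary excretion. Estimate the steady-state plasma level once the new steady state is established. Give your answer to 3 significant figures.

4.13 μg/mL

The CYP2C8 pathway (34% of clearance) rises to 1.9× activity: 0.34 × 1.9 = 0.646.
The CYP2C9 pathway (28% of clearance) increases to 6.3× activity: 0.28 × 6.3 = 1.764.
The CYP2B6 pathway (16% of clearance) is boosted to 5.2× activity: 0.16 × 5.2 = 0.832.
The remaining 22% of clearance is unaffected.
CL_new/CL_old = 0.646 + 1.764 + 0.832 + 0.22 = 3.462.
Dividing the baseline by the relative clearance: 14.3 / 3.462 = 4.13 μg/mL.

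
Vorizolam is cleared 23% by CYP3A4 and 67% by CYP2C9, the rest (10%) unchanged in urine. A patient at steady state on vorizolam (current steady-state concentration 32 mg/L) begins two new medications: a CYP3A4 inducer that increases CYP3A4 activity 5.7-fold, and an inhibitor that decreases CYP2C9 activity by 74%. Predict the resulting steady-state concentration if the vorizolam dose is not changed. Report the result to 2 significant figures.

The CYP3A4 pathway (23% of clearance) rises to 5.7× activity: 0.23 × 5.7 = 1.311.
The CYP2C9 pathway (67% of clearance) falls to 0.26× activity: 0.67 × 0.26 = 0.1742.
Non-CYP routes (10%) are unchanged.
Relative clearance = 1.311 + 0.1742 + 0.1 = 1.5852.
New steady-state concentration = 32 / 1.5852 = 20 mg/L (concentration scales inversely with clearance).

20 mg/L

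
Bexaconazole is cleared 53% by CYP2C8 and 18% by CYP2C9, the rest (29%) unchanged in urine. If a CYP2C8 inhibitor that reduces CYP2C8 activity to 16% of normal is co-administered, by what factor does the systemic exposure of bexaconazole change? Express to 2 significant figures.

1.8

The CYP2C8 pathway (53% of clearance) is reduced to 0.16× activity: 0.53 × 0.16 = 0.0848.
CYP2C9 (18%) and the residual 29% are unaffected.
New clearance relative to baseline: 0.0848 + 0.18 + 0.29 = 0.5548.
Since systemic exposure ∝ 1/CL, the ratio is 1 / 0.5548 = 1.8.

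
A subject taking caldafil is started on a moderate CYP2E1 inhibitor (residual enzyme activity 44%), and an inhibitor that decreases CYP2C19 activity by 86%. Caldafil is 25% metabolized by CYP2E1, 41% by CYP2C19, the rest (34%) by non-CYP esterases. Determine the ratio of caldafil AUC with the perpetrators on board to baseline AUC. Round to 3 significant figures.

The CYP2E1 pathway (25% of clearance) drops to 0.44× activity: 0.25 × 0.44 = 0.11.
The CYP2C19 pathway (41% of clearance) falls to 0.14× activity: 0.41 × 0.14 = 0.0574.
Non-CYP routes (34%) are unchanged.
Relative clearance = 0.11 + 0.0574 + 0.34 = 0.5074.
AUC ∝ 1/CL: fold-change = 1 / 0.5074 = 1.97.

1.97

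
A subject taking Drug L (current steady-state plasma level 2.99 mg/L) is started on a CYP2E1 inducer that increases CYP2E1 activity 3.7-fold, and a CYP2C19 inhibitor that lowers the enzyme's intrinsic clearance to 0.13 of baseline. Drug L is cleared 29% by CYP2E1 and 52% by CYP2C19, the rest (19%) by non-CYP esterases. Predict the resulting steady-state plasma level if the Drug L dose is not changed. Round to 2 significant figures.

CYP2E1: 0.29 × 3.7 = 1.073
CYP2C19: 0.52 × 0.13 = 0.0676
Other: 0.19 (unchanged)
Relative clearance = 1.073 + 0.0676 + 0.19 = 1.3306.
Steady-state plasma level ∝ 1/CL: new value = 2.99 / 1.3306 = 2.2 mg/L.

2.2 mg/L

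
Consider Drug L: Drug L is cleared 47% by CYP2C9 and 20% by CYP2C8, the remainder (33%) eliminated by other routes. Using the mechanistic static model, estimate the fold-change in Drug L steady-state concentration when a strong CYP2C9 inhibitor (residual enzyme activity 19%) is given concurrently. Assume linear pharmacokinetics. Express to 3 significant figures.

CYP2C9: 0.47 × 0.19 = 0.0893
CYP2C8: 0.2 (unchanged)
Other: 0.33 (unchanged)
Relative clearance = 0.0893 + 0.2 + 0.33 = 0.6193.
Since steady-state concentration ∝ 1/CL, the ratio is 1 / 0.6193 = 1.61.

1.61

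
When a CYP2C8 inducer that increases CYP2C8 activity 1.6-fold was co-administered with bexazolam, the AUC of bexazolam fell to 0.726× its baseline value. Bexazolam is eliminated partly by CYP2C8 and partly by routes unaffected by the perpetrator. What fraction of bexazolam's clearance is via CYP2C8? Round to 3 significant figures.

0.629

Write x for the fraction cleared via CYP2C8. The observed AUC change means clearance rose to 1/0.726 = 1.377 of baseline.
Setting x·1.6 + (1 − x) = 1.377 and solving: x = (1.377 − 1)/(1.6 − 1) = 0.629.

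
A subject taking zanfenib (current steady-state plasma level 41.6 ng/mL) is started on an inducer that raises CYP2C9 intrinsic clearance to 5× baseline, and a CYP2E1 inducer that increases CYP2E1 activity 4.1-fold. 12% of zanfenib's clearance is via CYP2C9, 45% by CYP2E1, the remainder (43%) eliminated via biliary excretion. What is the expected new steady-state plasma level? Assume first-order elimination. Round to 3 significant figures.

14.5 ng/mL

The CYP2C9 pathway (12% of clearance) is boosted to 5× activity: 0.12 × 5 = 0.6.
The CYP2E1 pathway (45% of clearance) increases to 4.1× activity: 0.45 × 4.1 = 1.845.
Non-CYP routes (43%) are unchanged.
Relative clearance = 0.6 + 1.845 + 0.43 = 2.875.
Dividing the baseline by the relative clearance: 41.6 / 2.875 = 14.5 ng/mL.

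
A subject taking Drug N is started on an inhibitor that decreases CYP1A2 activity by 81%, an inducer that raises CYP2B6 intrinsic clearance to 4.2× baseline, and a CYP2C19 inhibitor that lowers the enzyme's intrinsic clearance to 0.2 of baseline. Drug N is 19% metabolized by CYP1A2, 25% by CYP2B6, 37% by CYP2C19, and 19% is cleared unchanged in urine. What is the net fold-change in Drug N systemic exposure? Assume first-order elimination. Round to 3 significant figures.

The CYP1A2 pathway (19% of clearance) drops to 0.19× activity: 0.19 × 0.19 = 0.0361.
The CYP2B6 pathway (25% of clearance) increases to 4.2× activity: 0.25 × 4.2 = 1.05.
The CYP2C19 pathway (37% of clearance) drops to 0.2× activity: 0.37 × 0.2 = 0.074.
Non-CYP routes (19%) are unchanged.
CL_new/CL_old = 0.0361 + 1.05 + 0.074 + 0.19 = 1.3501.
Net systemic exposure ratio = 1 / 1.3501 = 0.741.

0.741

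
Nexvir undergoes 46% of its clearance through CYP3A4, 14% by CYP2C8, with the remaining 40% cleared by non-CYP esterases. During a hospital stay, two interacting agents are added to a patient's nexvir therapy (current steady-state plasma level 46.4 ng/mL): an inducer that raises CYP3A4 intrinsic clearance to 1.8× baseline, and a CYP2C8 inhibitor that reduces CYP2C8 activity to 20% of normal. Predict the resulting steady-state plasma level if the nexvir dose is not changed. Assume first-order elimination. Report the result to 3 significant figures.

36.9 ng/mL

The CYP3A4 pathway (46% of clearance) increases to 1.8× activity: 0.46 × 1.8 = 0.828.
The CYP2C8 pathway (14% of clearance) drops to 0.2× activity: 0.14 × 0.2 = 0.028.
The remaining 40% of clearance is unaffected.
CL_new/CL_old = 0.828 + 0.028 + 0.4 = 1.256.
New steady-state plasma level = 46.4 / 1.256 = 36.9 ng/mL (concentration scales inversely with clearance).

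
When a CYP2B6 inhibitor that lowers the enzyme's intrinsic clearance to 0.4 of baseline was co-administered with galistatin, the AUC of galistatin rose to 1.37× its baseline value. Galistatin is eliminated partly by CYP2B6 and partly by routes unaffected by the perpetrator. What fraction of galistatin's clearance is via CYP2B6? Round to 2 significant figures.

Call the CYP2B6 fraction fm. After the interaction, CL_new/CL_old = fm × 0.4 + (1 − fm).
AUC ratio = 1 / (new CL fraction), so new CL fraction = 1 / 1.37 = 0.7299.
fm × 0.4 + 1 − fm = 0.7299  ⇒  fm × (0.4 − 1) = −0.2701  ⇒  fm = 0.45.

0.45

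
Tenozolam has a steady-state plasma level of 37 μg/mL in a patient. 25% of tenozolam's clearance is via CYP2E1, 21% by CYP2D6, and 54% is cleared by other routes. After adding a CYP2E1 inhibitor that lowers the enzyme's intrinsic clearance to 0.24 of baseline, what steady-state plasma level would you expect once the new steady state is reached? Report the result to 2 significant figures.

46 μg/mL

The CYP2E1 pathway (25% of clearance) falls to 0.24× activity: 0.25 × 0.24 = 0.06.
CYP2D6 (21%) and the residual 54% are unaffected.
New clearance relative to baseline: 0.06 + 0.21 + 0.54 = 0.81.
Steady-state plasma level ∝ 1/CL, so new value = 37 / 0.81 = 46 μg/mL.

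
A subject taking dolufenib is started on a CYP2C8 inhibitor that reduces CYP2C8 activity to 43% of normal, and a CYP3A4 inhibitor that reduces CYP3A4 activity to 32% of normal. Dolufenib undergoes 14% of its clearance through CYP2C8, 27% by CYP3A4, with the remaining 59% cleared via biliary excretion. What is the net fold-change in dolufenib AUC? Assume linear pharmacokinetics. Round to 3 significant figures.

The CYP2C8 pathway (14% of clearance) is reduced to 0.43× activity: 0.14 × 0.43 = 0.0602.
The CYP3A4 pathway (27% of clearance) drops to 0.32× activity: 0.27 × 0.32 = 0.0864.
Non-CYP routes (59%) are unchanged.
CL_new/CL_old = 0.0602 + 0.0864 + 0.59 = 0.7366.
Because AUC varies inversely with clearance, the combined effect is 1 / 0.7366 = 1.36.

1.36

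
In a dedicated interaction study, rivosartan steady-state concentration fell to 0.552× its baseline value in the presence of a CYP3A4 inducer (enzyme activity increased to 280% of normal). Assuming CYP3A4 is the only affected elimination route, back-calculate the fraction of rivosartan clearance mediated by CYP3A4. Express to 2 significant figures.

0.45

Let fm be the CYP3A4 fraction. New clearance relative to baseline = fm × 2.8 + (1 − fm).
Steady-state concentration ratio = 1 / (new CL fraction), so new CL fraction = 1 / 0.552 = 1.812.
fm × 2.8 + 1 − fm = 1.812  ⇒  fm × (2.8 − 1) = 0.8116  ⇒  fm = 0.45.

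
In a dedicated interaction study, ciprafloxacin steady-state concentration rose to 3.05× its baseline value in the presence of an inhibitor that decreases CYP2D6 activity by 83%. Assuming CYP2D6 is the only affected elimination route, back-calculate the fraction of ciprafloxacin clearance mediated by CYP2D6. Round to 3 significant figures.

Let fm be the CYP2D6 fraction. New clearance relative to baseline = fm × 0.17 + (1 − fm).
Steady-state concentration ratio = 1 / (new CL fraction), so new CL fraction = 1 / 3.05 = 0.3279.
fm × 0.17 + 1 − fm = 0.3279  ⇒  fm × (0.17 − 1) = −0.6721  ⇒  fm = 0.810.

0.810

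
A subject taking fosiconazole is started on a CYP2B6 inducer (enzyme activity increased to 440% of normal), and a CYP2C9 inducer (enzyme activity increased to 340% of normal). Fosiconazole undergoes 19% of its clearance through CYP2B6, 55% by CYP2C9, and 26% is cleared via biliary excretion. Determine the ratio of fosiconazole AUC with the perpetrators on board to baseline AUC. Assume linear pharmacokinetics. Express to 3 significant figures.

0.337

The CYP2B6 pathway (19% of clearance) rises to 4.4× activity: 0.19 × 4.4 = 0.836.
The CYP2C9 pathway (55% of clearance) increases to 3.4× activity: 0.55 × 3.4 = 1.87.
The remaining 26% of clearance is unaffected.
New clearance relative to baseline: 0.836 + 1.87 + 0.26 = 2.966.
Net AUC ratio = 1 / 2.966 = 0.337.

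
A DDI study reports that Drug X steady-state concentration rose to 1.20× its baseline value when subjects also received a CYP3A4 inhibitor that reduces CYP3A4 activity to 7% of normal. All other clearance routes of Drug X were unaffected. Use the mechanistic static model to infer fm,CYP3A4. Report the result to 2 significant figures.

0.18

CL'/CL = 1 / 1.20 = 0.8333
0.07·fm + (1 − fm) = 0.8333
fm = (0.8333 − 1) / (0.07 − 1) = 0.18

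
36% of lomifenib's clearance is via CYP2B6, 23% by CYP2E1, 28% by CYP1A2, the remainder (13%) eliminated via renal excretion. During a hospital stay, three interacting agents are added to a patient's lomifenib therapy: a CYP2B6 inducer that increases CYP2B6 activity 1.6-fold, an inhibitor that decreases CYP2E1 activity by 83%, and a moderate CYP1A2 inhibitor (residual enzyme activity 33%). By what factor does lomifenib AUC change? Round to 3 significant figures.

1.19

CYP2B6: 0.36 × 1.6 = 0.576
CYP2E1: 0.23 × 0.17 = 0.0391
CYP1A2: 0.28 × 0.33 = 0.0924
Other: 0.13 (unchanged)
New clearance relative to baseline: 0.576 + 0.0391 + 0.0924 + 0.13 = 0.8375.
AUC ∝ 1/CL: fold-change = 1 / 0.8375 = 1.19.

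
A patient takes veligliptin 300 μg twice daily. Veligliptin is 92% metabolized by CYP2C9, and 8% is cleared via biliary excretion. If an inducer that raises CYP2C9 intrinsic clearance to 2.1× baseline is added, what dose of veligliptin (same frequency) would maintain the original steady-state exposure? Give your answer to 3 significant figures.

The CYP2C9 pathway (92% of clearance) increases to 2.1× activity: 0.92 × 2.1 = 1.932.
The remaining 8% of clearance is unaffected.
Relative clearance = 1.932 + 0.08 = 2.012.
Exposure is unchanged when dose changes in proportion to clearance. New dose = 300 μg × 2.012 = 604 μg.

604 μg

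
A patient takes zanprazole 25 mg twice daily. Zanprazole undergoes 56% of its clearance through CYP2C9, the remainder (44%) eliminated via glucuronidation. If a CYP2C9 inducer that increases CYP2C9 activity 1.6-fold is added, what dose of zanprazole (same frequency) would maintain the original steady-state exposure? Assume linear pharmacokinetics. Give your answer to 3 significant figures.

The CYP2C9 pathway (56% of clearance) increases to 1.6× activity: 0.56 × 1.6 = 0.896.
Non-CYP routes (44%) are unchanged.
CL_new/CL_old = 0.896 + 0.44 = 1.336.
To maintain the same steady-state level, dose must scale with clearance: new dose = 25 × 1.336 = 33.4 mg.

33.4 mg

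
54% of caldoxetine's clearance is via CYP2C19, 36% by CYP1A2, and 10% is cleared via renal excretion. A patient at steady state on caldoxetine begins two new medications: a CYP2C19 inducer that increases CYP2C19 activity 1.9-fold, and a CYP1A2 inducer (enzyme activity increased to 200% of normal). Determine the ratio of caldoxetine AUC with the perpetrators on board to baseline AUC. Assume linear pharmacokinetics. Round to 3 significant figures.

CYP2C19: 0.54 × 1.9 = 1.026
CYP1A2: 0.36 × 2 = 0.72
Other: 0.1 (unchanged)
Relative clearance = 1.026 + 0.72 + 0.1 = 1.846.
Because AUC varies inversely with clearance, the combined effect is 1 / 1.846 = 0.542.

0.542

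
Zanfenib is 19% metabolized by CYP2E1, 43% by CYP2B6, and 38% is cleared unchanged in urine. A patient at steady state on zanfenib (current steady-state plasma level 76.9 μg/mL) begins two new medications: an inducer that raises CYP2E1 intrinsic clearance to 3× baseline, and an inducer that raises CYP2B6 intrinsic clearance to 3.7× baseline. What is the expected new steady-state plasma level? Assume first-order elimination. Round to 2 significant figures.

CYP2E1: 0.19 × 3 = 0.57
CYP2B6: 0.43 × 3.7 = 1.591
Other: 0.38 (unchanged)
New clearance relative to baseline: 0.57 + 1.591 + 0.38 = 2.541.
New steady-state plasma level = 76.9 / 2.541 = 30 μg/mL (concentration scales inversely with clearance).

30 μg/mL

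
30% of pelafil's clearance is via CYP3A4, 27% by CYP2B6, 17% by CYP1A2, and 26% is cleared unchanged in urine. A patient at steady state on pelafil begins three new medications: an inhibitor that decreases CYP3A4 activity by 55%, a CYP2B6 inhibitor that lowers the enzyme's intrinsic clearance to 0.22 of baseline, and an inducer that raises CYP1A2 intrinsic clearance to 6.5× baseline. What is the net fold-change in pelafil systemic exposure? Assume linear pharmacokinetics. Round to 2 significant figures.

The CYP3A4 pathway (30% of clearance) falls to 0.45× activity: 0.3 × 0.45 = 0.135.
The CYP2B6 pathway (27% of clearance) falls to 0.22× activity: 0.27 × 0.22 = 0.0594.
The CYP1A2 pathway (17% of clearance) increases to 6.5× activity: 0.17 × 6.5 = 1.105.
The remaining 26% of clearance is unaffected.
Relative clearance = 0.135 + 0.0594 + 1.105 + 0.26 = 1.5594.
Systemic exposure ∝ 1/CL: fold-change = 1 / 1.5594 = 0.64.

0.64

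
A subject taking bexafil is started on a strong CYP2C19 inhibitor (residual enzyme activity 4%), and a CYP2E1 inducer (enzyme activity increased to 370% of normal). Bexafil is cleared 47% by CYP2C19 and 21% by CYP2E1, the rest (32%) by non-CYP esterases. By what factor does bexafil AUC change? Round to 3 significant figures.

The CYP2C19 pathway (47% of clearance) is reduced to 0.04× activity: 0.47 × 0.04 = 0.0188.
The CYP2E1 pathway (21% of clearance) increases to 3.7× activity: 0.21 × 3.7 = 0.777.
The remaining 32% of clearance is unaffected.
New clearance relative to baseline: 0.0188 + 0.777 + 0.32 = 1.1158.
AUC ∝ 1/CL: fold-change = 1 / 1.1158 = 0.896.

0.896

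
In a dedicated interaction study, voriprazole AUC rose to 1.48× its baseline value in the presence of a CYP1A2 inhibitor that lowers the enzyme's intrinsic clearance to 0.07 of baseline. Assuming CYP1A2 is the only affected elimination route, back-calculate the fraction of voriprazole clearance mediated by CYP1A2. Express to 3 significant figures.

0.349

Let x = fm,CYP1A2. Because AUC ∝ 1/CL, relative clearance fell to 1/1.48 = 0.6757.
Only the CYP1A2 route changed, so 0.6757 = x·0.07 + (1 − x), giving x = 0.349.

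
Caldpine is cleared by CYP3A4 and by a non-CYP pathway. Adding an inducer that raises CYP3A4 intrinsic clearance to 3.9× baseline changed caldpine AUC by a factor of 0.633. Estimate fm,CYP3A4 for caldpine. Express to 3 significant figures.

0.200

CL'/CL = 1 / 0.633 = 1.58
3.9·fm + (1 − fm) = 1.58
fm = (1.58 − 1) / (3.9 − 1) = 0.200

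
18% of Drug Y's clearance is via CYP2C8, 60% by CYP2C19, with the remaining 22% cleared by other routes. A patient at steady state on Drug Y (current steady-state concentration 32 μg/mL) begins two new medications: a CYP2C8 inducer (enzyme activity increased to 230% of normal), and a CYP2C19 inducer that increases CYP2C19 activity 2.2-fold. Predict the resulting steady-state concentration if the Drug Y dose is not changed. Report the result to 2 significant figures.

16 μg/mL

The CYP2C8 pathway (18% of clearance) increases to 2.3× activity: 0.18 × 2.3 = 0.414.
The CYP2C19 pathway (60% of clearance) rises to 2.2× activity: 0.6 × 2.2 = 1.32.
Non-CYP routes (22%) are unchanged.
New clearance relative to baseline: 0.414 + 1.32 + 0.22 = 1.954.
Dividing the baseline by the relative clearance: 32 / 1.954 = 16 μg/mL.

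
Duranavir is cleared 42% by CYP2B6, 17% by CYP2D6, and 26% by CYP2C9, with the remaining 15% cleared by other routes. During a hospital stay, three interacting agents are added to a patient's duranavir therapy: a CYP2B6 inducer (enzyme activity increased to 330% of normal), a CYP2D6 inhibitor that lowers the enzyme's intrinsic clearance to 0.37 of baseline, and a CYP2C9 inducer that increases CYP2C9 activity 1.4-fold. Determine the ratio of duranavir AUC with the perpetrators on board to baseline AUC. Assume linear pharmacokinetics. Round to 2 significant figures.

The CYP2B6 pathway (42% of clearance) is boosted to 3.3× activity: 0.42 × 3.3 = 1.386.
The CYP2D6 pathway (17% of clearance) falls to 0.37× activity: 0.17 × 0.37 = 0.0629.
The CYP2C9 pathway (26% of clearance) increases to 1.4× activity: 0.26 × 1.4 = 0.364.
The remaining 15% of clearance is unaffected.
CL_new/CL_old = 1.386 + 0.0629 + 0.364 + 0.15 = 1.9629.
AUC ∝ 1/CL: fold-change = 1 / 1.9629 = 0.51.

0.51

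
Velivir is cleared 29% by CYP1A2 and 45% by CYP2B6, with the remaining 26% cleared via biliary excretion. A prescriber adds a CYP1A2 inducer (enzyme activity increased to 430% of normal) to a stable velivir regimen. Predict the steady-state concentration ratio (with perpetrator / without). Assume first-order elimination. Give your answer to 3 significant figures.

0.511

The CYP1A2 pathway (29% of clearance) rises to 4.3× activity: 0.29 × 4.3 = 1.247.
CYP2B6 (45%) and the residual 26% are unaffected.
CL_new/CL_old = 1.247 + 0.45 + 0.26 = 1.957.
Steady-state concentration ratio = CL_old/CL_new = 1 / 1.957 = 0.511.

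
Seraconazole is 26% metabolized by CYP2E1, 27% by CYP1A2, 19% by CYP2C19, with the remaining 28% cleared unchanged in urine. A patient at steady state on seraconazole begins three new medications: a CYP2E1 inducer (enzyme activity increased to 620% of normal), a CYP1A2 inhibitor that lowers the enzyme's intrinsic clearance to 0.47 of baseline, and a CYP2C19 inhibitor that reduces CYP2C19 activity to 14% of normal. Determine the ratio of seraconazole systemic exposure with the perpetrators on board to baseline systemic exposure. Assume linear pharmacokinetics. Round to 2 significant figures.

CYP2E1: 0.26 × 6.2 = 1.612
CYP1A2: 0.27 × 0.47 = 0.1269
CYP2C19: 0.19 × 0.14 = 0.0266
Other: 0.28 (unchanged)
Relative clearance = 1.612 + 0.1269 + 0.0266 + 0.28 = 2.0455.
Because systemic exposure varies inversely with clearance, the combined effect is 1 / 2.0455 = 0.49.

0.49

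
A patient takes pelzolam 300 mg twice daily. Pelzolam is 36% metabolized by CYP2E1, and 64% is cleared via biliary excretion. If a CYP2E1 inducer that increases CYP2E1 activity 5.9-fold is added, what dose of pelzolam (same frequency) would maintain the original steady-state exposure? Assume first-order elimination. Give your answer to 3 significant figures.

829 mg

CYP2E1: 0.36 × 5.9 = 2.124
Other: 0.64 (unchanged)
Relative clearance = 2.124 + 0.64 = 2.764.
Exposure is unchanged when dose changes in proportion to clearance. New dose = 300 mg × 2.764 = 829 mg.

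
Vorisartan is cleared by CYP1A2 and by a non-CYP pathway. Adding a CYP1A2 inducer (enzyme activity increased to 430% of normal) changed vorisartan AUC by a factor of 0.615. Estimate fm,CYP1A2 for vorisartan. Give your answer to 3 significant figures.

0.190

Write x for the fraction cleared via CYP1A2. The observed AUC change means clearance rose to 1/0.615 = 1.626 of baseline.
Setting x·4.3 + (1 − x) = 1.626 and solving: x = (1.626 − 1)/(4.3 − 1) = 0.190.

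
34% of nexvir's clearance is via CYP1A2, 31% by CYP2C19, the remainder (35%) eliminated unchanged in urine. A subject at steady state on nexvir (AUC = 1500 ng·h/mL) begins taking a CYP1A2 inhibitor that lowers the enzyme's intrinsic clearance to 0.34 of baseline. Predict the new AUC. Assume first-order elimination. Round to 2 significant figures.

1.9 × 10³ ng·h/mL

The CYP1A2 pathway (34% of clearance) falls to 0.34× activity: 0.34 × 0.34 = 0.1156.
CYP2C19 (31%) and the residual 35% are unaffected.
CL_new/CL_old = 0.1156 + 0.31 + 0.35 = 0.7756.
New AUC = baseline ÷ relative clearance = 1500 / 0.7756 = 1.9 × 10³ ng·h/mL.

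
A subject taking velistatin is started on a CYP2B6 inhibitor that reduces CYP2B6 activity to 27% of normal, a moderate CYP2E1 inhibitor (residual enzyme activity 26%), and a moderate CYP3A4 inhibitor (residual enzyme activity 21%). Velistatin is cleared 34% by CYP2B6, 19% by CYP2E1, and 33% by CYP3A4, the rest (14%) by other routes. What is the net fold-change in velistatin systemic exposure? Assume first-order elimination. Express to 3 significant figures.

The CYP2B6 pathway (34% of clearance) is reduced to 0.27× activity: 0.34 × 0.27 = 0.0918.
The CYP2E1 pathway (19% of clearance) is reduced to 0.26× activity: 0.19 × 0.26 = 0.0494.
The CYP3A4 pathway (33% of clearance) is reduced to 0.21× activity: 0.33 × 0.21 = 0.0693.
Non-CYP routes (14%) are unchanged.
Relative clearance = 0.0918 + 0.0494 + 0.0693 + 0.14 = 0.3505.
Because systemic exposure varies inversely with clearance, the combined effect is 1 / 0.3505 = 2.85.

2.85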